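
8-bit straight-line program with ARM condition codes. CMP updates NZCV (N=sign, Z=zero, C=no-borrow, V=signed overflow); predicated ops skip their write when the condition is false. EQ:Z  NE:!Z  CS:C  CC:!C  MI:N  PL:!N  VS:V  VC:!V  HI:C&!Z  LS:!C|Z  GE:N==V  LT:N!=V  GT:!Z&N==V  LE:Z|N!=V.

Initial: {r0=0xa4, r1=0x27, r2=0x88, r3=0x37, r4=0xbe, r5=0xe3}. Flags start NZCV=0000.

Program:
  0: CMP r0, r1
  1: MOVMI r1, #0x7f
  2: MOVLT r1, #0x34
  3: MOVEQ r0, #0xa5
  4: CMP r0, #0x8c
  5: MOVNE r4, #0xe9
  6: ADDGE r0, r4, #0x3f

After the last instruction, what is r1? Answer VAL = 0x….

VAL = 0x34

[0] flags=0011 → (cmp)
[1] flags=0011 MI?F → skip
[2] flags=0011 LT?T → r1=0x34
[3] flags=0011 EQ?F → skip
[4] flags=0010 → (cmp)
[5] flags=0010 NE?T → r4=0xe9
[6] flags=0010 GE?T → r0=0x28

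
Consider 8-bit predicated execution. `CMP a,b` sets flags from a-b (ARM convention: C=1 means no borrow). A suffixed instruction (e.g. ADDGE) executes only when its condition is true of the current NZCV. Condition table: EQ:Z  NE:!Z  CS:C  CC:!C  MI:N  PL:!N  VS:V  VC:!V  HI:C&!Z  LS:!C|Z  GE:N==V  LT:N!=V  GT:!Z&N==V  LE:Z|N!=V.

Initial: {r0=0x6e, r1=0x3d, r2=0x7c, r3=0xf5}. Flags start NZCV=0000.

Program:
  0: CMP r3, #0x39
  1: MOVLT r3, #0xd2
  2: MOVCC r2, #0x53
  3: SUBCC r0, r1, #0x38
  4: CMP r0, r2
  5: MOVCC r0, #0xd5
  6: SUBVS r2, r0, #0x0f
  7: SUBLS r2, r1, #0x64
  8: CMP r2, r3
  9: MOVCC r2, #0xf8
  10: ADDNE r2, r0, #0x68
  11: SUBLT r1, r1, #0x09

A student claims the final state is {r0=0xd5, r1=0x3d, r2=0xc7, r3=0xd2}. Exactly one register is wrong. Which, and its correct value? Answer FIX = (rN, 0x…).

[0] flags=1010 → (cmp)
[1] flags=1010 LT?T → r3=0xd2
[2] flags=1010 CC?F → skip
[3] flags=1010 CC?F → skip
[4] flags=1000 → (cmp)
[5] flags=1000 CC?T → r0=0xd5
[6] flags=1000 VS?F → skip
[7] flags=1000 LS?T → r2=0xd9
[8] flags=0010 → (cmp)
[9] flags=0010 CC?F → skip
[10] flags=0010 NE?T → r2=0x3d
[11] flags=0010 LT?F → skip

FIX = (r2, 0x3d)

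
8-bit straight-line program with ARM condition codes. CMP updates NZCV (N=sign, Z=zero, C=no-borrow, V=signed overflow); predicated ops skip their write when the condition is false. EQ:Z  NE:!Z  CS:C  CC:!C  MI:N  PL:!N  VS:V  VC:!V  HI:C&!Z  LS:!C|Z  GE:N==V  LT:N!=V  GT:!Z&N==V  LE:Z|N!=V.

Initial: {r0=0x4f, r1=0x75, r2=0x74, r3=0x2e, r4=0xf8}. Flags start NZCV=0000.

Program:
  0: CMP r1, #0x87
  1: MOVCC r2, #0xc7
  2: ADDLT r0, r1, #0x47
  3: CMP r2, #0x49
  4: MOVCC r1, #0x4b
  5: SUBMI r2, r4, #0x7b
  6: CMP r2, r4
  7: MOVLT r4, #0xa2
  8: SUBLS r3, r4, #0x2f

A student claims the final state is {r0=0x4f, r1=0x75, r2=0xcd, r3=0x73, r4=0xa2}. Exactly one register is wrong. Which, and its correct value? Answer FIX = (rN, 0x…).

FIX = (r2, 0xc7)

[0] flags=1001 → (cmp)
[1] flags=1001 CC?T → r2=0xc7
[2] flags=1001 LT?F → skip
[3] flags=0011 → (cmp)
[4] flags=0011 CC?F → skip
[5] flags=0011 MI?F → skip
[6] flags=1000 → (cmp)
[7] flags=1000 LT?T → r4=0xa2
[8] flags=1000 LS?T → r3=0x73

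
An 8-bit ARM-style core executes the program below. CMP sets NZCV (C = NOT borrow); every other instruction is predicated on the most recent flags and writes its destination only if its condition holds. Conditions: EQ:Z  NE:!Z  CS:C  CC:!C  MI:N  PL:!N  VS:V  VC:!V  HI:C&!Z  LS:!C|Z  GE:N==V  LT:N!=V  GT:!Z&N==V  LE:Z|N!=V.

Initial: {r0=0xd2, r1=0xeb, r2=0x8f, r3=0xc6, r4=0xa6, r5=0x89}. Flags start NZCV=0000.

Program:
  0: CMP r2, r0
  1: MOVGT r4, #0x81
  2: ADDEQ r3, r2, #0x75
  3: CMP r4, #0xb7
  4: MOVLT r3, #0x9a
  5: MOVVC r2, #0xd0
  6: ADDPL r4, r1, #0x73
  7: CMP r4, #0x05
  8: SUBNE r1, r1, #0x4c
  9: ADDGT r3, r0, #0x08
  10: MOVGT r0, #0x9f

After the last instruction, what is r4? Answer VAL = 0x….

[0] flags=1000 → (cmp)
[1] flags=1000 GT?F → skip
[2] flags=1000 EQ?F → skip
[3] flags=1000 → (cmp)
[4] flags=1000 LT?T → r3=0x9a
[5] flags=1000 VC?T → r2=0xd0
[6] flags=1000 PL?F → skip
[7] flags=1010 → (cmp)
[8] flags=1010 NE?T → r1=0x9f
[9] flags=1010 GT?F → skip
[10] flags=1010 GT?F → skip

VAL = 0xa6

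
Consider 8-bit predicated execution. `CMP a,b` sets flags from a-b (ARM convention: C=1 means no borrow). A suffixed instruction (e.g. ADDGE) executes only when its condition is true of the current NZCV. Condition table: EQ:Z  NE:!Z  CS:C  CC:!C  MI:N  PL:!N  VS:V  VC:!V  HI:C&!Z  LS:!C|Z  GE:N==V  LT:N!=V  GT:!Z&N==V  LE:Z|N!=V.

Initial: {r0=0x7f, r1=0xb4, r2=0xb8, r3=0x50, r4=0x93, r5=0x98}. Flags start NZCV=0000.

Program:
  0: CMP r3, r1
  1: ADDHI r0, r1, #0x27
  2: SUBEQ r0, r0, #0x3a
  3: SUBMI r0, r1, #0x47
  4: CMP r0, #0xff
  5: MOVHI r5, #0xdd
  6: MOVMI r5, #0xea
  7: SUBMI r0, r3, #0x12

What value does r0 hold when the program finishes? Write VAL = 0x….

[0] flags=1001 → (cmp)
[1] flags=1001 HI?F → skip
[2] flags=1001 EQ?F → skip
[3] flags=1001 MI?T → r0=0x6d
[4] flags=0000 → (cmp)
[5] flags=0000 HI?F → skip
[6] flags=0000 MI?F → skip
[7] flags=0000 MI?F → skip

VAL = 0x6d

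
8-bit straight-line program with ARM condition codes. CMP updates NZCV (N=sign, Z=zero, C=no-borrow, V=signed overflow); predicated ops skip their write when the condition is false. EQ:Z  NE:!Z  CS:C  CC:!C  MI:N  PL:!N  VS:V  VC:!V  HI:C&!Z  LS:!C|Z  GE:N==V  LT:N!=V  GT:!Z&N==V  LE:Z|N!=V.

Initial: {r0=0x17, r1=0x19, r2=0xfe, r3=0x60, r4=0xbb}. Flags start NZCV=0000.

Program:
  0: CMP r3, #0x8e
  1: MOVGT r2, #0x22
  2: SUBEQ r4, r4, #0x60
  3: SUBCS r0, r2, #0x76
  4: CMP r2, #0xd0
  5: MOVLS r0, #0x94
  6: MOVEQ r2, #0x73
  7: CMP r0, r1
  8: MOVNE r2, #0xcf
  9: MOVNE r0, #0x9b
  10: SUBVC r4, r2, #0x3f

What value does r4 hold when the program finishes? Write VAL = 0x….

[0] flags=1001 → (cmp)
[1] flags=1001 GT?T → r2=0x22
[2] flags=1001 EQ?F → skip
[3] flags=1001 CS?F → skip
[4] flags=0000 → (cmp)
[5] flags=0000 LS?T → r0=0x94
[6] flags=0000 EQ?F → skip
[7] flags=0011 → (cmp)
[8] flags=0011 NE?T → r2=0xcf
[9] flags=0011 NE?T → r0=0x9b
[10] flags=0011 VC?F → skip

VAL = 0xbb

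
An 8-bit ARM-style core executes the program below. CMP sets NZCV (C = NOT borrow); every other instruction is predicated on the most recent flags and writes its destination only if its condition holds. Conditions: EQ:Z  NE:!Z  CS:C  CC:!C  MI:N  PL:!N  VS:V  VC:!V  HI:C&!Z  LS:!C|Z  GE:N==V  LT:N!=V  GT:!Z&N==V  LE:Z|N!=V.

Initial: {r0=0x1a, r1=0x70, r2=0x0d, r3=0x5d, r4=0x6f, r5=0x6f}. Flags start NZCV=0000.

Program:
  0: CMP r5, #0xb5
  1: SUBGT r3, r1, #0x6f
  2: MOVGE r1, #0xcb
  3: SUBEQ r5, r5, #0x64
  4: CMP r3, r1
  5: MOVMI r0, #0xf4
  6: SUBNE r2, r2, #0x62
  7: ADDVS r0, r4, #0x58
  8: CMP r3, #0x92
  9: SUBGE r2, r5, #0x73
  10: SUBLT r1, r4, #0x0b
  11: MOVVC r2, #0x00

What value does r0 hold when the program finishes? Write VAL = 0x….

VAL = 0x1a

0: ✓ CMP  NZCV=1001
1: ✓ SUBGT  r3←0x01
2: ✓ MOVGE  r1←0xcb
3: · SUBEQ
4: ✓ CMP  NZCV=0000
5: · MOVMI
6: ✓ SUBNE  r2←0xab
7: · ADDVS
8: ✓ CMP  NZCV=0000
9: ✓ SUBGE  r2←0xfc
10: · SUBLT
11: ✓ MOVVC  r2←0x00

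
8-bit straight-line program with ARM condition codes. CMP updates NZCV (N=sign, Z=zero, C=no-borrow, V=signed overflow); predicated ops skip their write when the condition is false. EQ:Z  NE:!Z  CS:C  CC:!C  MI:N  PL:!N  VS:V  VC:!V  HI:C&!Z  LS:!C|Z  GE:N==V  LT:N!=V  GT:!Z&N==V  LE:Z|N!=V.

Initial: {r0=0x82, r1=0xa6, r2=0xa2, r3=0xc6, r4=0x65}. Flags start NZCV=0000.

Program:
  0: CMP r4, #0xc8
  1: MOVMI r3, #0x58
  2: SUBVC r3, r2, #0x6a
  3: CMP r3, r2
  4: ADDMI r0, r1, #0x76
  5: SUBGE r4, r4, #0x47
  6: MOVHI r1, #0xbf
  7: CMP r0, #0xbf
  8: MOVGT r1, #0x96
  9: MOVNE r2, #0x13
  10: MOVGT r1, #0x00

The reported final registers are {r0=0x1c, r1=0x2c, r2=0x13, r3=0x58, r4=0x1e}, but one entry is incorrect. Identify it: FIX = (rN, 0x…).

FIX = (r1, 0x00)

0: ✓ CMP  NZCV=1001
1: ✓ MOVMI  r3←0x58
2: · SUBVC
3: ✓ CMP  NZCV=1001
4: ✓ ADDMI  r0←0x1c
5: ✓ SUBGE  r4←0x1e
6: · MOVHI
7: ✓ CMP  NZCV=0000
8: ✓ MOVGT  r1←0x96
9: ✓ MOVNE  r2←0x13
10: ✓ MOVGT  r1←0x00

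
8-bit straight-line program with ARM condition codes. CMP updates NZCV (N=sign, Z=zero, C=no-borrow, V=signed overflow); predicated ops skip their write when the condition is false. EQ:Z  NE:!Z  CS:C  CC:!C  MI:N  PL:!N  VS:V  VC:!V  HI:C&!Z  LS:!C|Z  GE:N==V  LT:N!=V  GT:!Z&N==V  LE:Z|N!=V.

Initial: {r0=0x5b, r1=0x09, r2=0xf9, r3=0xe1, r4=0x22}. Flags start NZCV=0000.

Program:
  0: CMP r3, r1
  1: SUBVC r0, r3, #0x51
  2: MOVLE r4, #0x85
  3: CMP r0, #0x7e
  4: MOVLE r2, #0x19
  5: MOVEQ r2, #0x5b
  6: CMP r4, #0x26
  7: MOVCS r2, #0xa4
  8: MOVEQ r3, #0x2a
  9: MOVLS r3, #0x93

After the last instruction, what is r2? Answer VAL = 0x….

VAL = 0xa4

[0] flags=1010 → (cmp)
[1] flags=1010 VC?T → r0=0x90
[2] flags=1010 LE?T → r4=0x85
[3] flags=0011 → (cmp)
[4] flags=0011 LE?T → r2=0x19
[5] flags=0011 EQ?F → skip
[6] flags=0011 → (cmp)
[7] flags=0011 CS?T → r2=0xa4
[8] flags=0011 EQ?F → skip
[9] flags=0011 LS?F → skip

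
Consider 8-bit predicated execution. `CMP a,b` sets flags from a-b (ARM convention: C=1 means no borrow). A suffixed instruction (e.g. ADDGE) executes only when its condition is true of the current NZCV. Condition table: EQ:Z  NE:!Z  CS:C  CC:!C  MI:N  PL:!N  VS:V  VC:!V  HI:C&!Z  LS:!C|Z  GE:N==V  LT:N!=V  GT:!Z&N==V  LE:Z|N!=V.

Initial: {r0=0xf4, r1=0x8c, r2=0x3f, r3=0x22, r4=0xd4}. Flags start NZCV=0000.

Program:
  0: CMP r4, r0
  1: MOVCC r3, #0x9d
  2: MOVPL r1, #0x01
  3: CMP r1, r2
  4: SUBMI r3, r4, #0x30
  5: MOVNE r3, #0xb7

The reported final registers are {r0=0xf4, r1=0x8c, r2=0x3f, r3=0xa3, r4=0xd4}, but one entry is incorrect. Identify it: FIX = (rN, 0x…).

FIX = (r3, 0xb7)

0: ✓ CMP  NZCV=1000
1: ✓ MOVCC  r3←0x9d
2: · MOVPL
3: ✓ CMP  NZCV=0011
4: · SUBMI
5: ✓ MOVNE  r3←0xb7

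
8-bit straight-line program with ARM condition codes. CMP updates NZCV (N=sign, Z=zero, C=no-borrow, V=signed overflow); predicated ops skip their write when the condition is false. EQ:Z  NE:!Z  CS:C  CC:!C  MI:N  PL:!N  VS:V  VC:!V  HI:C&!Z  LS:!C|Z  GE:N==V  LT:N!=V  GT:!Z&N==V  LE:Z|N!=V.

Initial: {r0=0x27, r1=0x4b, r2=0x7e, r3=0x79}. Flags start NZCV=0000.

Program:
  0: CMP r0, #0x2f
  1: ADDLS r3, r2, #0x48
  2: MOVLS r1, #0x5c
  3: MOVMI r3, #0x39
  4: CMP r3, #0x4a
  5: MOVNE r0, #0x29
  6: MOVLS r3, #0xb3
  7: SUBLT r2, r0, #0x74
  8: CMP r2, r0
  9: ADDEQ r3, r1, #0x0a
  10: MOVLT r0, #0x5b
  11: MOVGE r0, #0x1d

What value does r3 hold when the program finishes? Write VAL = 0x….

VAL = 0xb3

[0] flags=1000 → (cmp)
[1] flags=1000 LS?T → r3=0xc6
[2] flags=1000 LS?T → r1=0x5c
[3] flags=1000 MI?T → r3=0x39
[4] flags=1000 → (cmp)
[5] flags=1000 NE?T → r0=0x29
[6] flags=1000 LS?T → r3=0xb3
[7] flags=1000 LT?T → r2=0xb5
[8] flags=1010 → (cmp)
[9] flags=1010 EQ?F → skip
[10] flags=1010 LT?T → r0=0x5b
[11] flags=1010 GE?F → skip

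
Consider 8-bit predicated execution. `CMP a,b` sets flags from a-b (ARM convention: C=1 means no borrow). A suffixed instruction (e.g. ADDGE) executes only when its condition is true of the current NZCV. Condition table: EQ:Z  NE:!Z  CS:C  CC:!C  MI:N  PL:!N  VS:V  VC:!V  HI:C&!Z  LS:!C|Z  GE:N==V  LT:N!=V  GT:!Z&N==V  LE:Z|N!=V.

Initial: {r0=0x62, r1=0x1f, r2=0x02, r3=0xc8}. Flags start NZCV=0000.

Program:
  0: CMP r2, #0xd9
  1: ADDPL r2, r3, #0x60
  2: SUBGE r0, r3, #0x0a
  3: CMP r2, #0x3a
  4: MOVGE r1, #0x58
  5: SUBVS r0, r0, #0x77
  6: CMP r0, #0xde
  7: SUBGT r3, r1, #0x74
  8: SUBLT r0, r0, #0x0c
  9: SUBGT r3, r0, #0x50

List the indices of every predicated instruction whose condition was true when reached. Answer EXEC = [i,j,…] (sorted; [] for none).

0: ✓ CMP  NZCV=0000
1: ✓ ADDPL  r2←0x28
2: ✓ SUBGE  r0←0xbe
3: ✓ CMP  NZCV=1000
4: · MOVGE
5: · SUBVS
6: ✓ CMP  NZCV=1000
7: · SUBGT
8: ✓ SUBLT  r0←0xb2
9: · SUBGT

EXEC = [1,2,8]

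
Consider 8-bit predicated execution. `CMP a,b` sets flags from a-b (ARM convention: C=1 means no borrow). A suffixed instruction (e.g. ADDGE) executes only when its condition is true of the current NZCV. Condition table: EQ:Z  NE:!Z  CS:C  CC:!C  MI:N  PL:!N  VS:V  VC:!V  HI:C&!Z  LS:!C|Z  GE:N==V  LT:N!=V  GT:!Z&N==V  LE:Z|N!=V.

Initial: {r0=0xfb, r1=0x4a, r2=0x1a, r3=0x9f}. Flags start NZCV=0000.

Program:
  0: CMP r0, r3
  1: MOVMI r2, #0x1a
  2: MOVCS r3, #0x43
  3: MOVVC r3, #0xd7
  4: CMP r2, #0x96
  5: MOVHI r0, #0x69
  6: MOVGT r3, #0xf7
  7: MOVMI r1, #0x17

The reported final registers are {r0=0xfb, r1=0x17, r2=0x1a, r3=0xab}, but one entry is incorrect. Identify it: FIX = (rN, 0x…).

FIX = (r3, 0xf7)

[0] flags=0010 → (cmp)
[1] flags=0010 MI?F → skip
[2] flags=0010 CS?T → r3=0x43
[3] flags=0010 VC?T → r3=0xd7
[4] flags=1001 → (cmp)
[5] flags=1001 HI?F → skip
[6] flags=1001 GT?T → r3=0xf7
[7] flags=1001 MI?T → r1=0x17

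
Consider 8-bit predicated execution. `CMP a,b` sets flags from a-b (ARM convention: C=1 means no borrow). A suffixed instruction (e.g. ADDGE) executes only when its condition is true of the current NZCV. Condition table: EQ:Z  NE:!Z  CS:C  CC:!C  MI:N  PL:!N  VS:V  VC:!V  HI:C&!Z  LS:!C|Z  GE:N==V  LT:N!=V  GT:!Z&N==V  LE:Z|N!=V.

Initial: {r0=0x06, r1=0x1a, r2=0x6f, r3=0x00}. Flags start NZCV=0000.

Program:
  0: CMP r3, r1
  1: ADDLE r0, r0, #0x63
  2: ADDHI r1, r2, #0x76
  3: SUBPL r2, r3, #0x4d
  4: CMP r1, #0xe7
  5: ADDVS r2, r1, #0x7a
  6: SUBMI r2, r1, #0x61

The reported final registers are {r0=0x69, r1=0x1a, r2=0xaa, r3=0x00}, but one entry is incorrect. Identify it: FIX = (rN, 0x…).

0: ✓ CMP  NZCV=1000
1: ✓ ADDLE  r0←0x69
2: · ADDHI
3: · SUBPL
4: ✓ CMP  NZCV=0000
5: · ADDVS
6: · SUBMI

FIX = (r2, 0x6f)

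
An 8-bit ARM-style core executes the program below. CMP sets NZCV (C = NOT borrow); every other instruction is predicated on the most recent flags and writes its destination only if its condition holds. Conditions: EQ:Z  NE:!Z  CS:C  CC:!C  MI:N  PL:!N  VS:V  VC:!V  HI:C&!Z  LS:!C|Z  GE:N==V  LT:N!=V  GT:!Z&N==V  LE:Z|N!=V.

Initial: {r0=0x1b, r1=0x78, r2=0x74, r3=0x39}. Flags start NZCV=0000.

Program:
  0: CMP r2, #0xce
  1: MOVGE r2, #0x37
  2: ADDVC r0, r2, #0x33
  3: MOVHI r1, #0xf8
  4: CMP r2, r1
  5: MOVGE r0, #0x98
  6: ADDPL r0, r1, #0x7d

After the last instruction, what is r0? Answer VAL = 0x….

VAL = 0x1b

0: ✓ CMP  NZCV=1001
1: ✓ MOVGE  r2←0x37
2: · ADDVC
3: · MOVHI
4: ✓ CMP  NZCV=1000
5: · MOVGE
6: · ADDPL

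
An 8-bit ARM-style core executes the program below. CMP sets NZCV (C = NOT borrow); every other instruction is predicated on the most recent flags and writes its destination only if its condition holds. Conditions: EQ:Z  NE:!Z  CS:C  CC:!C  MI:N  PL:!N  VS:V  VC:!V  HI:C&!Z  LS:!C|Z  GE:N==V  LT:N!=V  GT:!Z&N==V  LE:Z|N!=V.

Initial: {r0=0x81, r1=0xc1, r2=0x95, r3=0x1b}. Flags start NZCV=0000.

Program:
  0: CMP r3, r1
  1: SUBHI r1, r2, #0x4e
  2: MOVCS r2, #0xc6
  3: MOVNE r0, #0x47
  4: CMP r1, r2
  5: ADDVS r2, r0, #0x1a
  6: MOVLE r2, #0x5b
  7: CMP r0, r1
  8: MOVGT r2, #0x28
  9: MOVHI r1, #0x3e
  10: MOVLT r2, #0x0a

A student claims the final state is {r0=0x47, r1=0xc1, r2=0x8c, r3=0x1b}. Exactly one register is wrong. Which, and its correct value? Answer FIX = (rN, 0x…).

FIX = (r2, 0x28)

0: ✓ CMP  NZCV=0000
1: · SUBHI
2: · MOVCS
3: ✓ MOVNE  r0←0x47
4: ✓ CMP  NZCV=0010
5: · ADDVS
6: · MOVLE
7: ✓ CMP  NZCV=1001
8: ✓ MOVGT  r2←0x28
9: · MOVHI
10: · MOVLT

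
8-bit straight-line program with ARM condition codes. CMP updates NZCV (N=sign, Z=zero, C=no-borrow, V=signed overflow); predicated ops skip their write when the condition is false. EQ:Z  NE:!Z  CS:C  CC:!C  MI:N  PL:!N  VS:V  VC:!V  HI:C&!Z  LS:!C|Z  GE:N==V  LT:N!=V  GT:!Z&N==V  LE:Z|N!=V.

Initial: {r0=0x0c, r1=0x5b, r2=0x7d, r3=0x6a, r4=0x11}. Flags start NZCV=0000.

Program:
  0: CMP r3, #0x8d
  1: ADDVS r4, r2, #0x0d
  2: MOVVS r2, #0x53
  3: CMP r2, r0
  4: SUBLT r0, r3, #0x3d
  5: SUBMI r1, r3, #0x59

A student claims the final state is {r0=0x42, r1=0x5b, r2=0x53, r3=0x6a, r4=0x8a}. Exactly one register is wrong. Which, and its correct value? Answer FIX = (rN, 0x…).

[0] flags=1001 → (cmp)
[1] flags=1001 VS?T → r4=0x8a
[2] flags=1001 VS?T → r2=0x53
[3] flags=0010 → (cmp)
[4] flags=0010 LT?F → skip
[5] flags=0010 MI?F → skip

FIX = (r0, 0x0c)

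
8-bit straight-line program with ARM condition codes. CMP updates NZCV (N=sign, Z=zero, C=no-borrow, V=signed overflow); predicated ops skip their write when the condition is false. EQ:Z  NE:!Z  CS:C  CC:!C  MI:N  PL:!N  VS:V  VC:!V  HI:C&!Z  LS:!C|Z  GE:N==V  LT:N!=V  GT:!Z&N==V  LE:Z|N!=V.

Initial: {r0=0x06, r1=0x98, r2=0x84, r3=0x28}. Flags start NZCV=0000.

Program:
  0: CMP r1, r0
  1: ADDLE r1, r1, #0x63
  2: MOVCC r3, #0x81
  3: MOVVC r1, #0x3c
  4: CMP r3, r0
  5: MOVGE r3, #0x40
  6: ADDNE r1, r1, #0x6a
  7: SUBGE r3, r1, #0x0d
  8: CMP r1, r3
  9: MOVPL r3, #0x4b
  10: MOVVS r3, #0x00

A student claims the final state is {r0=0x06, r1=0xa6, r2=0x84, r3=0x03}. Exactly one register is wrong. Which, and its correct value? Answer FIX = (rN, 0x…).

FIX = (r3, 0x4b)

0: ✓ CMP  NZCV=1010
1: ✓ ADDLE  r1←0xfb
2: · MOVCC
3: ✓ MOVVC  r1←0x3c
4: ✓ CMP  NZCV=0010
5: ✓ MOVGE  r3←0x40
6: ✓ ADDNE  r1←0xa6
7: ✓ SUBGE  r3←0x99
8: ✓ CMP  NZCV=0010
9: ✓ MOVPL  r3←0x4b
10: · MOVVS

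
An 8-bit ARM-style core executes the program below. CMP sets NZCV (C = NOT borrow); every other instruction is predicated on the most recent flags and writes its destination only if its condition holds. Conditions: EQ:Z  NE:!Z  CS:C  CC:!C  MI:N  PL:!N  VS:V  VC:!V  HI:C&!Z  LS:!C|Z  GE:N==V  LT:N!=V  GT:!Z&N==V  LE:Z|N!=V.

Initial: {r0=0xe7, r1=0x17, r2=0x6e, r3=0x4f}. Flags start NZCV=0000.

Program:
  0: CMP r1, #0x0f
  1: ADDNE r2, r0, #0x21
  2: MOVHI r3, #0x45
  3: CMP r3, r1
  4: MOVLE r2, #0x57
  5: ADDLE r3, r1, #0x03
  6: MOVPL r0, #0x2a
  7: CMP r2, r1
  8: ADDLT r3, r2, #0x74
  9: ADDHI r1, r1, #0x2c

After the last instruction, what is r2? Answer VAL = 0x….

VAL = 0x08

[0] flags=0010 → (cmp)
[1] flags=0010 NE?T → r2=0x08
[2] flags=0010 HI?T → r3=0x45
[3] flags=0010 → (cmp)
[4] flags=0010 LE?F → skip
[5] flags=0010 LE?F → skip
[6] flags=0010 PL?T → r0=0x2a
[7] flags=1000 → (cmp)
[8] flags=1000 LT?T → r3=0x7c
[9] flags=1000 HI?F → skip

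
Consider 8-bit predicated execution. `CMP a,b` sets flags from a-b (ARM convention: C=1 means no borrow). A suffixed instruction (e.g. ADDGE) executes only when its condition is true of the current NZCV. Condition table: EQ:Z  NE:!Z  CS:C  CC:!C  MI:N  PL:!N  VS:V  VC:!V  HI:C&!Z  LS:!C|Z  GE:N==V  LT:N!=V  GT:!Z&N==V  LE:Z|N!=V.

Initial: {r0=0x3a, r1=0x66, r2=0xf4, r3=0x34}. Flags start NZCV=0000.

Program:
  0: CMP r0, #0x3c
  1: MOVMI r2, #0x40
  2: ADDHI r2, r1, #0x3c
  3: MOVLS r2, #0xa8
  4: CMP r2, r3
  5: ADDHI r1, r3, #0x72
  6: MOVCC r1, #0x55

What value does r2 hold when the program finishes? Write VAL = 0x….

[0] flags=1000 → (cmp)
[1] flags=1000 MI?T → r2=0x40
[2] flags=1000 HI?F → skip
[3] flags=1000 LS?T → r2=0xa8
[4] flags=0011 → (cmp)
[5] flags=0011 HI?T → r1=0xa6
[6] flags=0011 CC?F → skip

VAL = 0xa8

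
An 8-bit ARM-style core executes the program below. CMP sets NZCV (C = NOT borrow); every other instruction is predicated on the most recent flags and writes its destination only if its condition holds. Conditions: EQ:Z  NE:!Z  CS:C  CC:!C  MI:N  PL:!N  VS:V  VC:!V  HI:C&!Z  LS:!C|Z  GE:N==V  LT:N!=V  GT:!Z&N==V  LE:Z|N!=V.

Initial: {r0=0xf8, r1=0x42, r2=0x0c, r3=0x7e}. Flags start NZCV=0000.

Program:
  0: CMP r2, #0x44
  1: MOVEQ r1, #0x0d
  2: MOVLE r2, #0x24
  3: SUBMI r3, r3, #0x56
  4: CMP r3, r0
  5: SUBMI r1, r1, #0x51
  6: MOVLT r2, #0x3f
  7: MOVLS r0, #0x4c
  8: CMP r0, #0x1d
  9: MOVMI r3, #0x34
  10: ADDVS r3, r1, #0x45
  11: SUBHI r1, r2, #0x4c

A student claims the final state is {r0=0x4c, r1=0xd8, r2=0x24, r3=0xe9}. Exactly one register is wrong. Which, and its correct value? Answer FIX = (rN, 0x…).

FIX = (r3, 0x28)

[0] flags=1000 → (cmp)
[1] flags=1000 EQ?F → skip
[2] flags=1000 LE?T → r2=0x24
[3] flags=1000 MI?T → r3=0x28
[4] flags=0000 → (cmp)
[5] flags=0000 MI?F → skip
[6] flags=0000 LT?F → skip
[7] flags=0000 LS?T → r0=0x4c
[8] flags=0010 → (cmp)
[9] flags=0010 MI?F → skip
[10] flags=0010 VS?F → skip
[11] flags=0010 HI?T → r1=0xd8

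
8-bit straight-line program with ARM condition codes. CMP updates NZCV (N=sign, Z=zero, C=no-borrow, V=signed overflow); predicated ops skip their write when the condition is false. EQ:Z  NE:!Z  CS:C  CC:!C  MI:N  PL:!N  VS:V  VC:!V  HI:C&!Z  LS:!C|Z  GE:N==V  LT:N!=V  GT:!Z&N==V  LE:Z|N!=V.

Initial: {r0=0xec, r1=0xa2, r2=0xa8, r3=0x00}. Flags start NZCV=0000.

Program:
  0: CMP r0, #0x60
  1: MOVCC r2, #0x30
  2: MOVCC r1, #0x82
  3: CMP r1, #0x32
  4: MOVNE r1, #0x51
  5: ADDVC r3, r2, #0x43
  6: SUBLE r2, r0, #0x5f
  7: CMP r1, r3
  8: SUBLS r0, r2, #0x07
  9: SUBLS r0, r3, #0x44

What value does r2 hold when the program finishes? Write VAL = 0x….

[0] flags=1010 → (cmp)
[1] flags=1010 CC?F → skip
[2] flags=1010 CC?F → skip
[3] flags=0011 → (cmp)
[4] flags=0011 NE?T → r1=0x51
[5] flags=0011 VC?F → skip
[6] flags=0011 LE?T → r2=0x8d
[7] flags=0010 → (cmp)
[8] flags=0010 LS?F → skip
[9] flags=0010 LS?F → skip

VAL = 0x8d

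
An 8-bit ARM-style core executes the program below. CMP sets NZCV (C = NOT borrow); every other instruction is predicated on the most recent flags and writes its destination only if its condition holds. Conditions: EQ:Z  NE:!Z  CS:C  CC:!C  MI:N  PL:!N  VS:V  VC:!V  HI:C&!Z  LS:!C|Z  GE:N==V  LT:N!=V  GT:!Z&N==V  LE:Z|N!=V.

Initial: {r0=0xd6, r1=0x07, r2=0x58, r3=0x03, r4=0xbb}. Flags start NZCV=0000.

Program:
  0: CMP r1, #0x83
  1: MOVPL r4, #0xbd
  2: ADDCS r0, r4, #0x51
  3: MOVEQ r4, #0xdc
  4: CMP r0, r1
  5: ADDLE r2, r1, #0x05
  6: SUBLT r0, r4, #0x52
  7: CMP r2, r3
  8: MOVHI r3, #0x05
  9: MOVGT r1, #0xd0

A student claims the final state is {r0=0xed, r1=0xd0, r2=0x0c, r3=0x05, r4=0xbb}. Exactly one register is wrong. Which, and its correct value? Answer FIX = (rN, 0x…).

FIX = (r0, 0x69)

[0] flags=1001 → (cmp)
[1] flags=1001 PL?F → skip
[2] flags=1001 CS?F → skip
[3] flags=1001 EQ?F → skip
[4] flags=1010 → (cmp)
[5] flags=1010 LE?T → r2=0x0c
[6] flags=1010 LT?T → r0=0x69
[7] flags=0010 → (cmp)
[8] flags=0010 HI?T → r3=0x05
[9] flags=0010 GT?T → r1=0xd0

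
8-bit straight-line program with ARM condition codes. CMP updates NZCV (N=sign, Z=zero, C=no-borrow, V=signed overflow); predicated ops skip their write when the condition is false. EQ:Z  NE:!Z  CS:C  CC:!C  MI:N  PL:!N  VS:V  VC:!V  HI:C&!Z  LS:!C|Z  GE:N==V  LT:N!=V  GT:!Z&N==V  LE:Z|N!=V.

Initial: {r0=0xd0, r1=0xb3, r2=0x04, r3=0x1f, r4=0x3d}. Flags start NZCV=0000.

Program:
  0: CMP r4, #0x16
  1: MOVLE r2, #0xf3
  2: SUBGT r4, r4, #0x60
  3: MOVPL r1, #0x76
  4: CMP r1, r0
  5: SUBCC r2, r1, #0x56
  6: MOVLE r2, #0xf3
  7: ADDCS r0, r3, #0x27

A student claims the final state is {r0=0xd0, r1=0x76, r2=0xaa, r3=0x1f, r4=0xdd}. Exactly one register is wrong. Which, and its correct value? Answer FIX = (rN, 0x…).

FIX = (r2, 0x20)

[0] flags=0010 → (cmp)
[1] flags=0010 LE?F → skip
[2] flags=0010 GT?T → r4=0xdd
[3] flags=0010 PL?T → r1=0x76
[4] flags=1001 → (cmp)
[5] flags=1001 CC?T → r2=0x20
[6] flags=1001 LE?F → skip
[7] flags=1001 CS?F → skip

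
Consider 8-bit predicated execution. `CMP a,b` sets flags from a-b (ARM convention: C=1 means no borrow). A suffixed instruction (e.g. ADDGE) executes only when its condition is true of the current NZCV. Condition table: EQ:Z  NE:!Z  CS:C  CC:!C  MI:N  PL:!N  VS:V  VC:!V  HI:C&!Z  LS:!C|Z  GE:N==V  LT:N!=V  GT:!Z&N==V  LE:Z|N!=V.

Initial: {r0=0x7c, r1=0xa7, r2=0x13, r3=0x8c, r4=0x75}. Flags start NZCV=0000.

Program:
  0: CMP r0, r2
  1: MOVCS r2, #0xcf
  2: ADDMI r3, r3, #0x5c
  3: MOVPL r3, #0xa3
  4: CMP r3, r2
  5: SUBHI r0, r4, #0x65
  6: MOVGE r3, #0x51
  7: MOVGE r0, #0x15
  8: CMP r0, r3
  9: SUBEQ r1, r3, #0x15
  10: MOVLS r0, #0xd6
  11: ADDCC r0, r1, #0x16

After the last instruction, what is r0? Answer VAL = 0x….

VAL = 0xbd

0: ✓ CMP  NZCV=0010
1: ✓ MOVCS  r2←0xcf
2: · ADDMI
3: ✓ MOVPL  r3←0xa3
4: ✓ CMP  NZCV=1000
5: · SUBHI
6: · MOVGE
7: · MOVGE
8: ✓ CMP  NZCV=1001
9: · SUBEQ
10: ✓ MOVLS  r0←0xd6
11: ✓ ADDCC  r0←0xbd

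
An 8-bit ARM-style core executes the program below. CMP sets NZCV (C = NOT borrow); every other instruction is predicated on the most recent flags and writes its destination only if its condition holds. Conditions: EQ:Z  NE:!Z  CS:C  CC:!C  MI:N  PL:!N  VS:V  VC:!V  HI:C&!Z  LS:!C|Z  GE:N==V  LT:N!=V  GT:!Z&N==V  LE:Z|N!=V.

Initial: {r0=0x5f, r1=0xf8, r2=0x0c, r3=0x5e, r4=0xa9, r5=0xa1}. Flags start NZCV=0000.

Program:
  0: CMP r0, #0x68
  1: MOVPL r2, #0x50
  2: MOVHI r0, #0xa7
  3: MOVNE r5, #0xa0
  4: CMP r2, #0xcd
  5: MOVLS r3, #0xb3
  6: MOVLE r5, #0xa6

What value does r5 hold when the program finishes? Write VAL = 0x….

[0] flags=1000 → (cmp)
[1] flags=1000 PL?F → skip
[2] flags=1000 HI?F → skip
[3] flags=1000 NE?T → r5=0xa0
[4] flags=0000 → (cmp)
[5] flags=0000 LS?T → r3=0xb3
[6] flags=0000 LE?F → skip

VAL = 0xa0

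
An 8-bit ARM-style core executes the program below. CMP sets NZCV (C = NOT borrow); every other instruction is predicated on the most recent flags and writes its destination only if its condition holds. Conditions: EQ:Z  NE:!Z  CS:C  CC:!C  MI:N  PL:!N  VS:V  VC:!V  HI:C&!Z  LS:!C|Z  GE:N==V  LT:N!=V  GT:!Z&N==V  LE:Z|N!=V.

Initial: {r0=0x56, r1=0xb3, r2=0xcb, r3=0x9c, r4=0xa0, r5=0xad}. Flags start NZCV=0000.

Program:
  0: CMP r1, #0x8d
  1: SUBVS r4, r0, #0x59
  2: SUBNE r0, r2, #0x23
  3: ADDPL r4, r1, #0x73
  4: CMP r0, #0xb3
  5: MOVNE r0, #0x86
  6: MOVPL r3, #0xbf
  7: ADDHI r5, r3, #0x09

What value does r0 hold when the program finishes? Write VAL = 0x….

0: ✓ CMP  NZCV=0010
1: · SUBVS
2: ✓ SUBNE  r0←0xa8
3: ✓ ADDPL  r4←0x26
4: ✓ CMP  NZCV=1000
5: ✓ MOVNE  r0←0x86
6: · MOVPL
7: · ADDHI

VAL = 0x86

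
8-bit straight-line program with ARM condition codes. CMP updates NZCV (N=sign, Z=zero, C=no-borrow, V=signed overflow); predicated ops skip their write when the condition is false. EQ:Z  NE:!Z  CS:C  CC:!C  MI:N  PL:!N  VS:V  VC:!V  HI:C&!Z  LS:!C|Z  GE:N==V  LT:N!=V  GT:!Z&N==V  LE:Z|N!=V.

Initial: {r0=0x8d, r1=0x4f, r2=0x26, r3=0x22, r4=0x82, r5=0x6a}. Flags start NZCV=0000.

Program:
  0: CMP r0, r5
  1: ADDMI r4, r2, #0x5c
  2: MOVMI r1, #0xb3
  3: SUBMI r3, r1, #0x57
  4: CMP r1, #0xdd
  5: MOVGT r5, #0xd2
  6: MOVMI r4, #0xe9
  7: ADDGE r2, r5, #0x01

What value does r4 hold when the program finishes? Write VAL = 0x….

0: ✓ CMP  NZCV=0011
1: · ADDMI
2: · MOVMI
3: · SUBMI
4: ✓ CMP  NZCV=0000
5: ✓ MOVGT  r5←0xd2
6: · MOVMI
7: ✓ ADDGE  r2←0xd3

VAL = 0x82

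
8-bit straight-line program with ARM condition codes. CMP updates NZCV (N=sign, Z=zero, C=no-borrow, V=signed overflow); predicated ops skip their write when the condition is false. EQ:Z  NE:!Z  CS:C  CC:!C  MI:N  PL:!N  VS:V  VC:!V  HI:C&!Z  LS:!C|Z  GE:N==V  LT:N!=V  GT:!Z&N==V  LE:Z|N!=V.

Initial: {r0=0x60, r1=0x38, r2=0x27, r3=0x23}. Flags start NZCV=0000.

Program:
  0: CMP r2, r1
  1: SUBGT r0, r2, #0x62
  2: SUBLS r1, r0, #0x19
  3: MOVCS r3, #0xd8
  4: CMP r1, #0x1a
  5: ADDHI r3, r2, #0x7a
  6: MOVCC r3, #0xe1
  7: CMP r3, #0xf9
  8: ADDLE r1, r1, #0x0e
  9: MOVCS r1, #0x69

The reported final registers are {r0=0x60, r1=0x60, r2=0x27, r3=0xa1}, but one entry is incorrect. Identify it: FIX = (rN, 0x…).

FIX = (r1, 0x55)

[0] flags=1000 → (cmp)
[1] flags=1000 GT?F → skip
[2] flags=1000 LS?T → r1=0x47
[3] flags=1000 CS?F → skip
[4] flags=0010 → (cmp)
[5] flags=0010 HI?T → r3=0xa1
[6] flags=0010 CC?F → skip
[7] flags=1000 → (cmp)
[8] flags=1000 LE?T → r1=0x55
[9] flags=1000 CS?F → skip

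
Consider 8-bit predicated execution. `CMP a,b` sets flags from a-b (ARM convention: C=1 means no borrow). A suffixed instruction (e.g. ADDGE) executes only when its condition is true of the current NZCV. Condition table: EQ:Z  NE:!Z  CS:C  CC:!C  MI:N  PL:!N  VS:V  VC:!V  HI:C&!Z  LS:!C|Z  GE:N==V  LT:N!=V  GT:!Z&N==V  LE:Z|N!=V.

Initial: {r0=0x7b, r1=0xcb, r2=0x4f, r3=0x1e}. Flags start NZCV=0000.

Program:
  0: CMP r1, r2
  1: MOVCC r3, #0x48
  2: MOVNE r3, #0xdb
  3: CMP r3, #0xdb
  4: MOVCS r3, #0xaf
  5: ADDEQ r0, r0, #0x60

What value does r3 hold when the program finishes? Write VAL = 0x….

VAL = 0xaf

0: ✓ CMP  NZCV=0011
1: · MOVCC
2: ✓ MOVNE  r3←0xdb
3: ✓ CMP  NZCV=0110
4: ✓ MOVCS  r3←0xaf
5: ✓ ADDEQ  r0←0xdb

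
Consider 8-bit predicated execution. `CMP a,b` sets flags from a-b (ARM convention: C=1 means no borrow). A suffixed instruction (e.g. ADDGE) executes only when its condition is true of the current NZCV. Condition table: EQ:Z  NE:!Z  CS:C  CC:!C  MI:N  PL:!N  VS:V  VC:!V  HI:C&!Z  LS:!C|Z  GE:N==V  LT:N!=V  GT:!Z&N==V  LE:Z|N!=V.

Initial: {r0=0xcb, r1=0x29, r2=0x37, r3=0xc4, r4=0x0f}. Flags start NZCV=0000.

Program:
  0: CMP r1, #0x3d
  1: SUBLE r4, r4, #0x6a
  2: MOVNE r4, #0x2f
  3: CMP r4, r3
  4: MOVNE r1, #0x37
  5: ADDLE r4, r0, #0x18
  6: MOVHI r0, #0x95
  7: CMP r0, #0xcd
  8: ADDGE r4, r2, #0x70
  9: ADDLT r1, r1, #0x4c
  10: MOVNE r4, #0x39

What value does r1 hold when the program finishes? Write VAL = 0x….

[0] flags=1000 → (cmp)
[1] flags=1000 LE?T → r4=0xa5
[2] flags=1000 NE?T → r4=0x2f
[3] flags=0000 → (cmp)
[4] flags=0000 NE?T → r1=0x37
[5] flags=0000 LE?F → skip
[6] flags=0000 HI?F → skip
[7] flags=1000 → (cmp)
[8] flags=1000 GE?F → skip
[9] flags=1000 LT?T → r1=0x83
[10] flags=1000 NE?T → r4=0x39

VAL = 0x83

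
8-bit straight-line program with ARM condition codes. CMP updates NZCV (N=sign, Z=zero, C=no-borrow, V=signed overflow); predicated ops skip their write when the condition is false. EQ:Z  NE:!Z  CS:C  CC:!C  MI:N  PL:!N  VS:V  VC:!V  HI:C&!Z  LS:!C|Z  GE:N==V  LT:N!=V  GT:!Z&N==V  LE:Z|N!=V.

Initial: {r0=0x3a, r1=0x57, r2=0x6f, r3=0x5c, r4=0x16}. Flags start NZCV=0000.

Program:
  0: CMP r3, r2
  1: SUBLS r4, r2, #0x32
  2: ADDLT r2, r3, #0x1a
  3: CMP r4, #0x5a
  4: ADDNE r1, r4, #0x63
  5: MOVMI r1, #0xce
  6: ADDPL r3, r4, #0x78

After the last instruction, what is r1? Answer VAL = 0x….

0: ✓ CMP  NZCV=1000
1: ✓ SUBLS  r4←0x3d
2: ✓ ADDLT  r2←0x76
3: ✓ CMP  NZCV=1000
4: ✓ ADDNE  r1←0xa0
5: ✓ MOVMI  r1←0xce
6: · ADDPL

VAL = 0xce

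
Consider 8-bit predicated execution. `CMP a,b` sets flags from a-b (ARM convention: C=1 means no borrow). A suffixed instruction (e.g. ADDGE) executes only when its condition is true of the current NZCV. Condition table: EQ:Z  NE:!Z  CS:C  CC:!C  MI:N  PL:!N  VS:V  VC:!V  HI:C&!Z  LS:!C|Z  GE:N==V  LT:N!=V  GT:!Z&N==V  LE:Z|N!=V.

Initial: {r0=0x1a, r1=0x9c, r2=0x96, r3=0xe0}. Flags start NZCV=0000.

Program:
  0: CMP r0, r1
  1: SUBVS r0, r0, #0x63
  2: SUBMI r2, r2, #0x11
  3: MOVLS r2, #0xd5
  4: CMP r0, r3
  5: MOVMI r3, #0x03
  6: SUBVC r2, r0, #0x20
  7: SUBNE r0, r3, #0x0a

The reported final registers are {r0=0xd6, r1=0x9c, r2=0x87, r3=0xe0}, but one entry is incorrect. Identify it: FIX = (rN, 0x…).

FIX = (r2, 0xfa)

0: ✓ CMP  NZCV=0000
1: · SUBVS
2: · SUBMI
3: ✓ MOVLS  r2←0xd5
4: ✓ CMP  NZCV=0000
5: · MOVMI
6: ✓ SUBVC  r2←0xfa
7: ✓ SUBNE  r0←0xd6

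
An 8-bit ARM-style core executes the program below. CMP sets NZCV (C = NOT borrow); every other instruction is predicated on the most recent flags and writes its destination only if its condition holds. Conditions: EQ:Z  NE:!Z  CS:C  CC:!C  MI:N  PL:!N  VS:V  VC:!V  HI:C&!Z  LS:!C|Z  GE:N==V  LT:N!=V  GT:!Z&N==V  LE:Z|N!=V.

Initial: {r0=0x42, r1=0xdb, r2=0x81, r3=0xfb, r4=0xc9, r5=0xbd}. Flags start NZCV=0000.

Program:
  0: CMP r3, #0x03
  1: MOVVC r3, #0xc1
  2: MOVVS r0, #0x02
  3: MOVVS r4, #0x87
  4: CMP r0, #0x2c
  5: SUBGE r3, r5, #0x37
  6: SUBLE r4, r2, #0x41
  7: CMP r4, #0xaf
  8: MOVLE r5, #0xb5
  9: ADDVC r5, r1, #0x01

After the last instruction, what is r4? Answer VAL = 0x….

VAL = 0xc9

0: ✓ CMP  NZCV=1010
1: ✓ MOVVC  r3←0xc1
2: · MOVVS
3: · MOVVS
4: ✓ CMP  NZCV=0010
5: ✓ SUBGE  r3←0x86
6: · SUBLE
7: ✓ CMP  NZCV=0010
8: · MOVLE
9: ✓ ADDVC  r5←0xdc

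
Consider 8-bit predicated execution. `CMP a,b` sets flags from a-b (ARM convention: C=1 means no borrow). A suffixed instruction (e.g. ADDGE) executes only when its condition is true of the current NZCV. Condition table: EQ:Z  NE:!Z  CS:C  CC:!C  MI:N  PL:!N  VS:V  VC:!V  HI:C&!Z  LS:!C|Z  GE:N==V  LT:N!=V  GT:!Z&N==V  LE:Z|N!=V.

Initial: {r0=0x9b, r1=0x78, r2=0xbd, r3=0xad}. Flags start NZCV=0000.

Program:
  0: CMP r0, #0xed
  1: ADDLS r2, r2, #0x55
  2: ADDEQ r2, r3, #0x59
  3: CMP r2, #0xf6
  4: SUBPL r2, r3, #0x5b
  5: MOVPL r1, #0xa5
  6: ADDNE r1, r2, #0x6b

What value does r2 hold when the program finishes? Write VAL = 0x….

[0] flags=1000 → (cmp)
[1] flags=1000 LS?T → r2=0x12
[2] flags=1000 EQ?F → skip
[3] flags=0000 → (cmp)
[4] flags=0000 PL?T → r2=0x52
[5] flags=0000 PL?T → r1=0xa5
[6] flags=0000 NE?T → r1=0xbd

VAL = 0x52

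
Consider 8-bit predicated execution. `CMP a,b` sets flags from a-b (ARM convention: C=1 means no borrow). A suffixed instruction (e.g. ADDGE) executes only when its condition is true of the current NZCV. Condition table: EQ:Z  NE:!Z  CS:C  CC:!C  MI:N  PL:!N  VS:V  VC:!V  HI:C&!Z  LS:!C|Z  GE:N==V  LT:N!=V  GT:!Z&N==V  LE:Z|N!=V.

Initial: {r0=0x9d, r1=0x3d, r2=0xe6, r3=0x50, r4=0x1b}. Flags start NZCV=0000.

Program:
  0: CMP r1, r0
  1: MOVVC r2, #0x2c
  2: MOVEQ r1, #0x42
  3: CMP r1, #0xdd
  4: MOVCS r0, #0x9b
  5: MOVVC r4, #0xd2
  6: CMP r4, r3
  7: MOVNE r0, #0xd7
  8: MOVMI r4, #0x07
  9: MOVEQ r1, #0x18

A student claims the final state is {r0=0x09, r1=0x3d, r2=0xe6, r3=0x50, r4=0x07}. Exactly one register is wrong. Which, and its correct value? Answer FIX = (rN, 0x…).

FIX = (r0, 0xd7)

0: ✓ CMP  NZCV=1001
1: · MOVVC
2: · MOVEQ
3: ✓ CMP  NZCV=0000
4: · MOVCS
5: ✓ MOVVC  r4←0xd2
6: ✓ CMP  NZCV=1010
7: ✓ MOVNE  r0←0xd7
8: ✓ MOVMI  r4←0x07
9: · MOVEQ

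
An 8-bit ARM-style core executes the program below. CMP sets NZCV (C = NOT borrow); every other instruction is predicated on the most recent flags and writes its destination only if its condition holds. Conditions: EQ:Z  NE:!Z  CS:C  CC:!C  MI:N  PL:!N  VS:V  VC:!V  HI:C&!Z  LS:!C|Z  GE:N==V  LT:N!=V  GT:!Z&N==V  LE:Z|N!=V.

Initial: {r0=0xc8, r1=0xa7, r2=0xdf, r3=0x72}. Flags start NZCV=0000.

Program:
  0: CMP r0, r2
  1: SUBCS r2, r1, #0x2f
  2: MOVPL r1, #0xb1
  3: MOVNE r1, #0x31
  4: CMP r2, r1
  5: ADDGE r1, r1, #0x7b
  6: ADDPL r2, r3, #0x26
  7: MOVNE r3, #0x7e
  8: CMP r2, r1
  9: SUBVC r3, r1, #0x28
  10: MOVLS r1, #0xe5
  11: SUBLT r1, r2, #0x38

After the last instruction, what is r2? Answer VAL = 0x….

[0] flags=1000 → (cmp)
[1] flags=1000 CS?F → skip
[2] flags=1000 PL?F → skip
[3] flags=1000 NE?T → r1=0x31
[4] flags=1010 → (cmp)
[5] flags=1010 GE?F → skip
[6] flags=1010 PL?F → skip
[7] flags=1010 NE?T → r3=0x7e
[8] flags=1010 → (cmp)
[9] flags=1010 VC?T → r3=0x09
[10] flags=1010 LS?F → skip
[11] flags=1010 LT?T → r1=0xa7

VAL = 0xdf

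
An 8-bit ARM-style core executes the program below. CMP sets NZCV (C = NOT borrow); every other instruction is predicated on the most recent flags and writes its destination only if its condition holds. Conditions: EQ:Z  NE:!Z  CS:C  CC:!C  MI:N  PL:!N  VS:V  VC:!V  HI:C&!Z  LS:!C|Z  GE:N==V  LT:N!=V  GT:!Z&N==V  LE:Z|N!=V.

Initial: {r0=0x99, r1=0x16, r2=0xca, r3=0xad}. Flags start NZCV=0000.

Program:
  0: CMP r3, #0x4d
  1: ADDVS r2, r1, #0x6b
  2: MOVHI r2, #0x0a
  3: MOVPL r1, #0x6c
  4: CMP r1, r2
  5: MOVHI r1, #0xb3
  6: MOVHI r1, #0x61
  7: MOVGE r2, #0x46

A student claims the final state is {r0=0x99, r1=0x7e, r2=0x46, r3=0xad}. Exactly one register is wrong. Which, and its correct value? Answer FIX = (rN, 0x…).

0: ✓ CMP  NZCV=0011
1: ✓ ADDVS  r2←0x81
2: ✓ MOVHI  r2←0x0a
3: ✓ MOVPL  r1←0x6c
4: ✓ CMP  NZCV=0010
5: ✓ MOVHI  r1←0xb3
6: ✓ MOVHI  r1←0x61
7: ✓ MOVGE  r2←0x46

FIX = (r1, 0x61)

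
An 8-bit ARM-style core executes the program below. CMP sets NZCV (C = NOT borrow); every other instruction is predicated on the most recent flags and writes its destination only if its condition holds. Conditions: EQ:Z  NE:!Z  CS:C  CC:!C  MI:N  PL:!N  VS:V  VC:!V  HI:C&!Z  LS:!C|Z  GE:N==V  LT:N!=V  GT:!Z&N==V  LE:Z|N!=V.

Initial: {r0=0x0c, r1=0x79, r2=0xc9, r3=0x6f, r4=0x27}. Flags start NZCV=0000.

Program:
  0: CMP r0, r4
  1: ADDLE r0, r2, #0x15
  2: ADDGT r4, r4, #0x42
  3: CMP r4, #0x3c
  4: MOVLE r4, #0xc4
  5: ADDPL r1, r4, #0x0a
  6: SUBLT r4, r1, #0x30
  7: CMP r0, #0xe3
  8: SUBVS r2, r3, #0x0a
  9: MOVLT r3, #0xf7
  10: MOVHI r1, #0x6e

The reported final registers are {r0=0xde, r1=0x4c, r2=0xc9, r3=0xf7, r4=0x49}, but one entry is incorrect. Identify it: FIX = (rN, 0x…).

FIX = (r1, 0x79)

0: ✓ CMP  NZCV=1000
1: ✓ ADDLE  r0←0xde
2: · ADDGT
3: ✓ CMP  NZCV=1000
4: ✓ MOVLE  r4←0xc4
5: · ADDPL
6: ✓ SUBLT  r4←0x49
7: ✓ CMP  NZCV=1000
8: · SUBVS
9: ✓ MOVLT  r3←0xf7
10: · MOVHI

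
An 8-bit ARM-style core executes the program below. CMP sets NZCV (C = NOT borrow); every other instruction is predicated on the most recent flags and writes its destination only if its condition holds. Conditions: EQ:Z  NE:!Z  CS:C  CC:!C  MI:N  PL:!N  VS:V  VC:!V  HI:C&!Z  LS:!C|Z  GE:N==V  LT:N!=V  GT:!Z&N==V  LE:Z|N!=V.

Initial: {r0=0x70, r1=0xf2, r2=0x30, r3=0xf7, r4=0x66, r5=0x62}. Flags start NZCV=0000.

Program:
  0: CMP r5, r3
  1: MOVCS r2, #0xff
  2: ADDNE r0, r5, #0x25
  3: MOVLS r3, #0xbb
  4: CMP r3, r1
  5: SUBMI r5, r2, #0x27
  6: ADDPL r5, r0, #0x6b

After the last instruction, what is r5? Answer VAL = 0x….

0: ✓ CMP  NZCV=0000
1: · MOVCS
2: ✓ ADDNE  r0←0x87
3: ✓ MOVLS  r3←0xbb
4: ✓ CMP  NZCV=1000
5: ✓ SUBMI  r5←0x09
6: · ADDPL

VAL = 0x09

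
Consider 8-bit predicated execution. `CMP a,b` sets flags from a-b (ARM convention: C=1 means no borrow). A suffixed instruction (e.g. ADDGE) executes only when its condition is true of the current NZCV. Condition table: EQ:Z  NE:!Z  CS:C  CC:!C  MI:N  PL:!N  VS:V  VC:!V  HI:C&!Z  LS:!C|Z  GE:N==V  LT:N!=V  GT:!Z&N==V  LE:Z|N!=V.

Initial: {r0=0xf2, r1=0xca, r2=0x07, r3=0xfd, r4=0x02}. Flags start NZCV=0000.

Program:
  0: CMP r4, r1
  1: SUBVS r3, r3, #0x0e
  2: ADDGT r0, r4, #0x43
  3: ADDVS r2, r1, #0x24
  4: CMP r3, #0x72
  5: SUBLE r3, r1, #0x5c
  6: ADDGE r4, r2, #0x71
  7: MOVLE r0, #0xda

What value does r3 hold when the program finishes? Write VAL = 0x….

VAL = 0x6e

0: ✓ CMP  NZCV=0000
1: · SUBVS
2: ✓ ADDGT  r0←0x45
3: · ADDVS
4: ✓ CMP  NZCV=1010
5: ✓ SUBLE  r3←0x6e
6: · ADDGE
7: ✓ MOVLE  r0←0xda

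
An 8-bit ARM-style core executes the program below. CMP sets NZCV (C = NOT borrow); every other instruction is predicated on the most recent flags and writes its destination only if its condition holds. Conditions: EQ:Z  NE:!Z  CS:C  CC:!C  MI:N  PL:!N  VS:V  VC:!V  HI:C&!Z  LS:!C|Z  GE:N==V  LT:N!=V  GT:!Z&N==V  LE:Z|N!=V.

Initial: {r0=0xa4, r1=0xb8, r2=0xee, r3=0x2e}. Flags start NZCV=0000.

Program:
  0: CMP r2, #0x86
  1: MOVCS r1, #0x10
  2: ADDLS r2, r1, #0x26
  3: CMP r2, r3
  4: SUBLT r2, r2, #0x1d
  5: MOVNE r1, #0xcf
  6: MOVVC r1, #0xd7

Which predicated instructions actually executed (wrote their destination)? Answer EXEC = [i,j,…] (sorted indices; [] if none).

EXEC = [1,4,5,6]

[0] flags=0010 → (cmp)
[1] flags=0010 CS?T → r1=0x10
[2] flags=0010 LS?F → skip
[3] flags=1010 → (cmp)
[4] flags=1010 LT?T → r2=0xd1
[5] flags=1010 NE?T → r1=0xcf
[6] flags=1010 VC?T → r1=0xd7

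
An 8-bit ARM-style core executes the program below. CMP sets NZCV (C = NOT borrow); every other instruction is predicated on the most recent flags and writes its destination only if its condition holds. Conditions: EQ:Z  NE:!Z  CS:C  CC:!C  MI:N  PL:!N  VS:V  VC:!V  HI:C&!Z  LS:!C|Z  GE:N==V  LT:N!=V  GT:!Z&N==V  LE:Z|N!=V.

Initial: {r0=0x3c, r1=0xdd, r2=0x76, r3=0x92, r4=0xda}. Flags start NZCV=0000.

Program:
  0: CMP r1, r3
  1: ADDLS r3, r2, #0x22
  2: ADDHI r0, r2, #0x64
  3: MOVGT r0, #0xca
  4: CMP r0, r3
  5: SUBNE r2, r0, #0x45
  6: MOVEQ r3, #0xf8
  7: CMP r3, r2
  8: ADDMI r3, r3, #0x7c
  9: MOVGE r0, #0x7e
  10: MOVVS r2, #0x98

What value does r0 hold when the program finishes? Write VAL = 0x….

[0] flags=0010 → (cmp)
[1] flags=0010 LS?F → skip
[2] flags=0010 HI?T → r0=0xda
[3] flags=0010 GT?T → r0=0xca
[4] flags=0010 → (cmp)
[5] flags=0010 NE?T → r2=0x85
[6] flags=0010 EQ?F → skip
[7] flags=0010 → (cmp)
[8] flags=0010 MI?F → skip
[9] flags=0010 GE?T → r0=0x7e
[10] flags=0010 VS?F → skip

VAL = 0x7e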